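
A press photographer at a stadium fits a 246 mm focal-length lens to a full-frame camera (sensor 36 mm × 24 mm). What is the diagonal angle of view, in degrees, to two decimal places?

Sensor diagonal = √(36² + 24²) = √1872.0000 ≈ 43.2666 mm.
Angle of view α = 2·arctan(d/2f) with d = 43.2666 mm and f = 246 mm.
d/2f = 0.08794; arctan(0.08794) ≈ 5.0257°, so α ≈ 10.0514°.

10.05°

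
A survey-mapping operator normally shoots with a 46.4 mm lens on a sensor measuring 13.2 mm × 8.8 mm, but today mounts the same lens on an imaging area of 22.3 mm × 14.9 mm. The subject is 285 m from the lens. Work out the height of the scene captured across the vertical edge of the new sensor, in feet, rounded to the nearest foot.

The focal length stays 46.4 mm; the relevant sensor dimension is now h = 14.9 mm. Object distance dₒ = 285 m = 285000 mm.
Thin-lens field height W = h·(dₒ − f)/f = 14.9 × (285000 − 46.4)/46.4 ≈ 91504.497 mm = 91504.497/304.8 ft = 300.212 ft.

300 ft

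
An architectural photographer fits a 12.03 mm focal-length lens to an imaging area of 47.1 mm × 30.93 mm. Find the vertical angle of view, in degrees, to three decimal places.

Angle of view α = 2·arctan(h/2f) with h = 30.93 mm and f = 12.03 mm.
h/2f = 1.28554; arctan(1.28554) ≈ 52.1212°, so α ≈ 104.2423°.

104.242°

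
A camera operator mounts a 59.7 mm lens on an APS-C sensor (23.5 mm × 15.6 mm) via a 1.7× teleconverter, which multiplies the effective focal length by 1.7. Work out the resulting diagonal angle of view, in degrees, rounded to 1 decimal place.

Effective focal length f = 59.7 × 1.7 = 101.49 mm.
Sensor diagonal = √(23.5² + 15.6²) = √795.6100 ≈ 28.2066 mm.
α = 2·arctan(28.207 / (2 × 101.49)) = 2·arctan(0.13896) ≈ 15.8226°.

15.8°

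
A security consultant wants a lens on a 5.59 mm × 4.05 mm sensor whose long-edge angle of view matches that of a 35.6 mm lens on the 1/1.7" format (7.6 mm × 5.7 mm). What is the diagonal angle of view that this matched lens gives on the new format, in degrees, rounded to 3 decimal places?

15.018°

Equal long-edge AOV ⇒ f₂ = f₁ · 5.59/7.6 = 35.6 × 0.73553 ≈ 26.1847 mm.
Sensor diagonal = √(5.59² + 4.05²) = √47.6506 ≈ 6.9029 mm.
Diagonal AOV on the new format = 2·arctan(6.9029 / (2 × 26.1847)) = 2·arctan(0.13181) ≈ 15.0180°.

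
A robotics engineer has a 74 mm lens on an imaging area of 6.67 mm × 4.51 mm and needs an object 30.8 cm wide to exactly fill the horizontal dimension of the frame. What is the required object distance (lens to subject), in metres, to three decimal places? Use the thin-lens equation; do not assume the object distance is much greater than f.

W: 30.8 cm = 308 mm.
Magnification m = w/W = dᵢ/dₒ; combined with 1/f = 1/dₒ + 1/dᵢ this gives dₒ = f·(1 + W/w).
dₒ = 74 mm × (1 + 308/6.67) = 74 × 47.1769 ≈ 3491.091 mm = 3.49109 m.

3.491 m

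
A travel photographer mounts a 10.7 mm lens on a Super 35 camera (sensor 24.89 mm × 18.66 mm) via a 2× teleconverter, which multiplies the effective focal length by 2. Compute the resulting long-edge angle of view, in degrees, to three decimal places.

60.360°

Effective focal length f = 10.7 × 2 = 21.4 mm.
α = 2·arctan(24.89 / (2 × 21.4)) = 2·arctan(0.58154) ≈ 60.3596°.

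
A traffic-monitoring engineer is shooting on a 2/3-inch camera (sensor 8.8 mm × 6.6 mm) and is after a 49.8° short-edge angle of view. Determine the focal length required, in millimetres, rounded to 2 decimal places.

From α = 2·arctan(h/2f) we get f = h / (2·tan(α/2)).
With h = 6.6 mm and α/2 = 24.9°, tan(α/2) ≈ 0.46418, so f ≈ 6.6 / 0.92837 ≈ 7.1092 mm.

7.11 mm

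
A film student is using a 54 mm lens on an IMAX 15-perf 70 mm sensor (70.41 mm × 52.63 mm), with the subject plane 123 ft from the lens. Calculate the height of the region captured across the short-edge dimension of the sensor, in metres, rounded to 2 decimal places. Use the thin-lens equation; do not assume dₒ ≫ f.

36.49 m

dₒ: 123 ft × 304.8 mm/ft = 37490.40 mm.
Similar triangles through the lens centre give W/dₒ = h/dᵢ; with 1/f = 1/dₒ + 1/dᵢ this gives W = h·(dₒ − f)/f.
W = 52.63 mm × (37490.4 − 54) / 54 = 52.63 × 693.2666 ≈ 36486.623 mm = 36.4866 m.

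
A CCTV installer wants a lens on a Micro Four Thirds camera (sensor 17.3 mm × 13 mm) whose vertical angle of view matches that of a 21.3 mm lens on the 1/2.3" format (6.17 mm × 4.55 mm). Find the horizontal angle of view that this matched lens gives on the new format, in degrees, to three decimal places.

Equal vertical AOV ⇒ f₂ = f₁ · 13/4.55 = 21.3 × 2.85714 ≈ 60.8571 mm.
Horizontal AOV on the new format = 2·arctan(17.3 / (2 × 60.8571)) = 2·arctan(0.14214) ≈ 16.1792°.

16.179°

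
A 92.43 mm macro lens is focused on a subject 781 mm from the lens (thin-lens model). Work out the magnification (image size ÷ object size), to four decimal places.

Thin lens: 1/f = 1/dₒ + 1/dᵢ → 1/dᵢ = 1/92.43 − 1/781 = 0.0095386 mm⁻¹, so dᵢ ≈ 104.8373 mm.
Magnification m = dᵢ/dₒ = 104.8373/781 ≈ 0.13423.

0.1342×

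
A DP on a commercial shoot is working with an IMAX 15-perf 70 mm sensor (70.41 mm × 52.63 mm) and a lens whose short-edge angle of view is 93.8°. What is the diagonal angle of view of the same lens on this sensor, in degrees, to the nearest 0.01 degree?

From the short-edge AOV: f = 52.63 / (2·tan(46.9°)) = 52.63 / 2.13725 ≈ 24.6251 mm.
Sensor diagonal = √(70.41² + 52.63²) = √7727.4850 ≈ 87.9061 mm.
Diagonal AOV = 2·arctan(87.9061 / (2 × 24.6251)) = 2·arctan(1.78489) ≈ 121.4797°.

121.48°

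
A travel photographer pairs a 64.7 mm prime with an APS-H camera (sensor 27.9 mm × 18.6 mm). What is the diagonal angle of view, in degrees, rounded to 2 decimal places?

Sensor diagonal = √(27.9² + 18.6²) = √1124.3700 ≈ 33.5316 mm.
Angle of view α = 2·arctan(d/2f) with d = 33.5316 mm and f = 64.7 mm.
d/2f = 0.25913; arctan(0.25913) ≈ 14.5276°, so α ≈ 29.0552°.

29.06°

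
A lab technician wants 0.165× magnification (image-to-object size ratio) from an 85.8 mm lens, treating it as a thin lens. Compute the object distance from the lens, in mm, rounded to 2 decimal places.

605.80 mm

With m = dᵢ/dₒ and 1/f = 1/dₒ + 1/dᵢ, substituting dᵢ = m·dₒ gives 1/f = (1 + 1/m)/dₒ, hence dₒ = f·(1 + 1/m).
dₒ = 85.8 × (1 + 1/0.165) = 85.8 × 7.06061 ≈ 605.800 mm.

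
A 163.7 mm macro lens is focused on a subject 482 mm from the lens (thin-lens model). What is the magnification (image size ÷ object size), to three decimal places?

Thin lens: 1/f = 1/dₒ + 1/dᵢ → 1/dᵢ = 1/163.7 − 1/482 = 0.0040340 mm⁻¹, so dᵢ ≈ 247.8900 mm.
Magnification m = dᵢ/dₒ = 247.8900/482 ≈ 0.51429.

0.514×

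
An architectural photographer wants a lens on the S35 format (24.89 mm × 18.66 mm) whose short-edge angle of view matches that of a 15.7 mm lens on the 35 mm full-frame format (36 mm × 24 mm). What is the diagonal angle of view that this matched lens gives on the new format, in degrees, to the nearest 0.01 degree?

Equal short-edge AOV ⇒ f₂ = f₁ · 18.66/24 = 15.7 × 0.77750 ≈ 12.2067 mm.
Sensor diagonal = √(24.89² + 18.66²) = √967.7077 ≈ 31.1080 mm.
Diagonal AOV on the new format = 2·arctan(31.1080 / (2 × 12.2067)) = 2·arctan(1.27421) ≈ 103.7505°.

103.75°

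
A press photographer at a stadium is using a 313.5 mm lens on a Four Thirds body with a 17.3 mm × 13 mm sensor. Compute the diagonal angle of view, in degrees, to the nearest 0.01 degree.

Sensor diagonal = √(17.3² + 13²) = √468.2900 ≈ 21.6400 mm.
Angle of view α = 2·arctan(d/2f) with d = 21.6400 mm and f = 313.5 mm.
d/2f = 0.03451; arctan(0.03451) ≈ 1.9767°, so α ≈ 3.9534°.

3.95°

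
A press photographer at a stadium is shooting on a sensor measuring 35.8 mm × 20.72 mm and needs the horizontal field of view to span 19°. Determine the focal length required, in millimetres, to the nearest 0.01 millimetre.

106.97 mm

From α = 2·arctan(w/2f) we get f = w / (2·tan(α/2)).
With w = 35.8 mm and α/2 = 9.5°, tan(α/2) ≈ 0.16734, so f ≈ 35.8 / 0.33469 ≈ 106.9662 mm.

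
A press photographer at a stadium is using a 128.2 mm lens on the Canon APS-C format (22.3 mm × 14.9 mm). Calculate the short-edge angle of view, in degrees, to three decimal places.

6.652°

Angle of view α = 2·arctan(h/2f) with h = 14.9 mm and f = 128.2 mm.
h/2f = 0.05811; arctan(0.05811) ≈ 3.3259°, so α ≈ 6.6517°.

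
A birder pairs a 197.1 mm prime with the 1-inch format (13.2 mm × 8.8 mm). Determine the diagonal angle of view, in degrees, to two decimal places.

4.61°

Sensor diagonal = √(13.2² + 8.8²) = √251.6800 ≈ 15.8644 mm.
Angle of view α = 2·arctan(d/2f) with d = 15.8644 mm and f = 197.1 mm.
d/2f = 0.04024; arctan(0.04024) ≈ 2.3046°, so α ≈ 4.6092°.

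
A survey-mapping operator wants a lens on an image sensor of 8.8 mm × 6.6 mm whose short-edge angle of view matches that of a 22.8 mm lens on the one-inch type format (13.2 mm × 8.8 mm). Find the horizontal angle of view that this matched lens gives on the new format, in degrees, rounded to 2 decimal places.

Equal short-edge AOV ⇒ f₂ = f₁ · 6.6/8.8 = 22.8 × 0.75000 ≈ 17.1000 mm.
Horizontal AOV on the new format = 2·arctan(8.8 / (2 × 17.1000)) = 2·arctan(0.25731) ≈ 28.8595°.

28.86°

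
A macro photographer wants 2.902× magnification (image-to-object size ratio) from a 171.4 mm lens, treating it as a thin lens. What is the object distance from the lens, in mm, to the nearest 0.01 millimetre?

230.46 mm

With m = dᵢ/dₒ and 1/f = 1/dₒ + 1/dᵢ, substituting dᵢ = m·dₒ gives 1/f = (1 + 1/m)/dₒ, hence dₒ = f·(1 + 1/m).
dₒ = 171.4 × (1 + 1/2.902) = 171.4 × 1.34459 ≈ 230.463 mm.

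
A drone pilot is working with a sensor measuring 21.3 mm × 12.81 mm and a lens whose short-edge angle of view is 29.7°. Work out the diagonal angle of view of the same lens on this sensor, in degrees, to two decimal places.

54.45°

From the short-edge AOV: f = 12.81 / (2·tan(14.85°)) = 12.81 / 0.53029 ≈ 24.1566 mm.
Sensor diagonal = √(21.3² + 12.81²) = √617.7861 ≈ 24.8553 mm.
Diagonal AOV = 2·arctan(24.8553 / (2 × 24.1566)) = 2·arctan(0.51446) ≈ 54.4482°.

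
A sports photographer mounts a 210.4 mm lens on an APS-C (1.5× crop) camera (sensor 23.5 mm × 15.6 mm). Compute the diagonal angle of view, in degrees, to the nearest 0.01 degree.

7.67°

Sensor diagonal = √(23.5² + 15.6²) = √795.6100 ≈ 28.2066 mm.
Angle of view α = 2·arctan(d/2f) with d = 28.2066 mm and f = 210.4 mm.
d/2f = 0.06703; arctan(0.06703) ≈ 3.8348°, so α ≈ 7.6697°.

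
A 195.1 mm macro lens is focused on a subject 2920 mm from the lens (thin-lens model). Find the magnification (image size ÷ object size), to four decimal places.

Thin lens: 1/f = 1/dₒ + 1/dᵢ → 1/dᵢ = 1/195.1 − 1/2920 = 0.0047831 mm⁻¹, so dᵢ ≈ 209.0690 mm.
Magnification m = dᵢ/dₒ = 209.0690/2920 ≈ 0.07160.

0.0716×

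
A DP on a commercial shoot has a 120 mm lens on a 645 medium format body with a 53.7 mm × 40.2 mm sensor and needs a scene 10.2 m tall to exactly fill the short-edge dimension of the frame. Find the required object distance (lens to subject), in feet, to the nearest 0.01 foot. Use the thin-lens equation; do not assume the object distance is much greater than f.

100.29 ft

W: 10.2 m = 10200 mm.
Magnification m = h/W = dᵢ/dₒ; combined with 1/f = 1/dₒ + 1/dᵢ this gives dₒ = f·(1 + W/h).
dₒ = 120 mm × (1 + 10200/40.2) = 120 × 254.7313 ≈ 30567.761 mm = 30567.761/304.8 ft = 100.288 ft.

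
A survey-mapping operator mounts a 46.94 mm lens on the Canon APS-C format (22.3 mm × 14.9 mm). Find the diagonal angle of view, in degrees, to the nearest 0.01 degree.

31.89°

Sensor diagonal = √(22.3² + 14.9²) = √719.3000 ≈ 26.8198 mm.
Angle of view α = 2·arctan(d/2f) with d = 26.8198 mm and f = 46.94 mm.
d/2f = 0.28568; arctan(0.28568) ≈ 15.9437°, so α ≈ 31.8873°.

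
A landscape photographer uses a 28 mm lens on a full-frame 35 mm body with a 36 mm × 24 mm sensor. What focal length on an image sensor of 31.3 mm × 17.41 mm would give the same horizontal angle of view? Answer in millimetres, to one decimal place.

24.3 mm

Equal angle of view means equal width/f ratio, so f₂ = f₁ · (width₂/width₁) = 28 × 31.3/36.
f₂ = 28 × 0.86944 ≈ 24.344 mm.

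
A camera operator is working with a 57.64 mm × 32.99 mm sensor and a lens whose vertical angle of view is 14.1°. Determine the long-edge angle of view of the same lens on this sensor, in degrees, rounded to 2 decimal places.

24.39°

From the vertical AOV: f = 32.99 / (2·tan(7.05°)) = 32.99 / 0.24734 ≈ 133.3786 mm.
Long-edge AOV = 2·arctan(57.64 / (2 × 133.3786)) = 2·arctan(0.21608) ≈ 24.3857°.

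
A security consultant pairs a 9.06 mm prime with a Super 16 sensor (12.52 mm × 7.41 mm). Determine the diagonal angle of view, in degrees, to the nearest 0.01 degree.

Sensor diagonal = √(12.52² + 7.41²) = √211.6585 ≈ 14.5485 mm.
Angle of view α = 2·arctan(d/2f) with d = 14.5485 mm and f = 9.06 mm.
d/2f = 0.80290; arctan(0.80290) ≈ 38.7609°, so α ≈ 77.5217°.

77.52°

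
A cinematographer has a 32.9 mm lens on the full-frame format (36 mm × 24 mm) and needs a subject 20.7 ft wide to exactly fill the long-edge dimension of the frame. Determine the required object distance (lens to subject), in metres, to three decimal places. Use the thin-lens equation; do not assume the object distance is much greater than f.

W: 20.7 ft × 304.8 mm/ft = 6309.36 mm.
Magnification m = w/W = dᵢ/dₒ; combined with 1/f = 1/dₒ + 1/dᵢ this gives dₒ = f·(1 + W/w).
dₒ = 32.9 mm × (1 + 6309.36/36) = 32.9 × 176.2600 ≈ 5798.954 mm = 5.79895 m.

5.799 m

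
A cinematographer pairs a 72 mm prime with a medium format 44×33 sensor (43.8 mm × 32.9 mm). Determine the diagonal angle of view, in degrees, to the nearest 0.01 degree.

41.66°

Sensor diagonal = √(43.8² + 32.9²) = √3000.8500 ≈ 54.7800 mm.
Angle of view α = 2·arctan(d/2f) with d = 54.7800 mm and f = 72 mm.
d/2f = 0.38042; arctan(0.38042) ≈ 20.8277°, so α ≈ 41.6553°.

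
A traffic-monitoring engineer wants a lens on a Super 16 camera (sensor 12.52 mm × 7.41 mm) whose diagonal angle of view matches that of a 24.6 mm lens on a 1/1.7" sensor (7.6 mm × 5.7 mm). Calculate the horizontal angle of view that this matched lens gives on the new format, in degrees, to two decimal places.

18.87°

Sensor diagonal = √(7.6² + 5.7²) = √90.2500 ≈ 9.5000 mm.
Sensor diagonal = √(12.52² + 7.41²) = √211.6585 ≈ 14.5485 mm.
Equal diagonal AOV ⇒ f₂ = f₁ · 14.5485/9.5000 = 24.6 × 1.53142 ≈ 37.6729 mm.
Horizontal AOV on the new format = 2·arctan(12.52 / (2 × 37.6729)) = 2·arctan(0.16617) ≈ 18.8689°.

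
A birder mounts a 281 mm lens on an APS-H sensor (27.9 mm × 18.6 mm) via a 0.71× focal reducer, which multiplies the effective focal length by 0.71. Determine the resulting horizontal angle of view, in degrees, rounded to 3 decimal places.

7.999°

Effective focal length f = 281 × 0.71 = 199.51 mm.
α = 2·arctan(27.9 / (2 × 199.51)) = 2·arctan(0.06992) ≈ 7.9994°.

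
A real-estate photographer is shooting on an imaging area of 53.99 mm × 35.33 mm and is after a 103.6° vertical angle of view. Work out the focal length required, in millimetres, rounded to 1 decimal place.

13.9 mm

From α = 2·arctan(h/2f) we get f = h / (2·tan(α/2)).
With h = 35.33 mm and α/2 = 51.8°, tan(α/2) ≈ 1.27077, so f ≈ 35.33 / 2.54155 ≈ 13.9010 mm.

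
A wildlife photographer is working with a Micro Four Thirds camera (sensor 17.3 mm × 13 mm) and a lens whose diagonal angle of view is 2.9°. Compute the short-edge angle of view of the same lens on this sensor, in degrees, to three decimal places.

1.742°

Sensor diagonal = √(17.3² + 13²) = √468.2900 ≈ 21.6400 mm.
From the diagonal AOV: f = 21.6400 / (2·tan(1.45°)) = 21.6400 / 0.05063 ≈ 427.4540 mm.
Short-edge AOV = 2·arctan(13 / (2 × 427.4540)) = 2·arctan(0.01521) ≈ 1.7424°.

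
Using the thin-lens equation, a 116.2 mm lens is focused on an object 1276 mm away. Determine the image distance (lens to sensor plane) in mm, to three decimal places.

127.842 mm

1/dᵢ = 1/f − 1/dₒ = 1/116.2 − 1/1276 = 0.0078222 mm⁻¹.
dᵢ = 1/0.0078222 ≈ 127.8420 mm.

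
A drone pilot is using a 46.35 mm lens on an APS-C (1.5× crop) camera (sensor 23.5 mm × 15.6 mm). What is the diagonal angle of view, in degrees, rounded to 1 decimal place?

Sensor diagonal = √(23.5² + 15.6²) = √795.6100 ≈ 28.2066 mm.
Angle of view α = 2·arctan(d/2f) with d = 28.2066 mm and f = 46.35 mm.
d/2f = 0.30428; arctan(0.30428) ≈ 16.9238°, so α ≈ 33.8477°.

33.8°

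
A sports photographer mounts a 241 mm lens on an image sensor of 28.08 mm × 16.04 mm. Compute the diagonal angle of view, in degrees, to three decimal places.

7.677°

Sensor diagonal = √(28.08² + 16.04²) = √1045.7680 ≈ 32.3383 mm.
Angle of view α = 2·arctan(d/2f) with d = 32.3383 mm and f = 241 mm.
d/2f = 0.06709; arctan(0.06709) ≈ 3.8383°, so α ≈ 7.6767°.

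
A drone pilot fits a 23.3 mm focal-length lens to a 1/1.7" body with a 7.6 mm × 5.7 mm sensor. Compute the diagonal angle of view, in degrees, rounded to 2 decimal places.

23.05°

Sensor diagonal = √(7.6² + 5.7²) = √90.2500 ≈ 9.5000 mm.
Angle of view α = 2·arctan(d/2f) with d = 9.5000 mm and f = 23.3 mm.
d/2f = 0.20386; arctan(0.20386) ≈ 11.5226°, so α ≈ 23.0452°.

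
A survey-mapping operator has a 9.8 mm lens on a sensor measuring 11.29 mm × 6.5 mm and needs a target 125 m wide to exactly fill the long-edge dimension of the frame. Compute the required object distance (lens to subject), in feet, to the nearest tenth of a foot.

356.0 ft

W: 125 m = 125000 mm.
Magnification m = w/W = dᵢ/dₒ; combined with 1/f = 1/dₒ + 1/dᵢ this gives dₒ = f·(1 + W/w).
dₒ = 9.8 mm × (1 + 125000/11.29) = 9.8 × 11072.7449 ≈ 108512.900 mm = 108512.900/304.8 ft = 356.013 ft.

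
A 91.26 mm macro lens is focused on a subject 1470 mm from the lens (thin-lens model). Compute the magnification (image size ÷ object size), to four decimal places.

0.0662×

Thin lens: 1/f = 1/dₒ + 1/dᵢ → 1/dᵢ = 1/91.26 − 1/1470 = 0.0102774 mm⁻¹, so dᵢ ≈ 97.3006 mm.
Magnification m = dᵢ/dₒ = 97.3006/1470 ≈ 0.06619.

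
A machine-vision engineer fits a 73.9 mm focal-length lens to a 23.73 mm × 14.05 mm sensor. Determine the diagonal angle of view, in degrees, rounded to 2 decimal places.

Sensor diagonal = √(23.73² + 14.05²) = √760.5154 ≈ 27.5774 mm.
Angle of view α = 2·arctan(d/2f) with d = 27.5774 mm and f = 73.9 mm.
d/2f = 0.18659; arctan(0.18659) ≈ 10.5691°, so α ≈ 21.1381°.

21.14°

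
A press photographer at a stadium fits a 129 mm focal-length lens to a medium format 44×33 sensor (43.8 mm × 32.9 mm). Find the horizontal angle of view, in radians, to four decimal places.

Angle of view α = 2·arctan(w/2f) with w = 43.8 mm and f = 129 mm.
w/2f = 0.16977; arctan(0.16977) ≈ 0.1682 rad, so α ≈ 0.3363 rad.

0.3363 rad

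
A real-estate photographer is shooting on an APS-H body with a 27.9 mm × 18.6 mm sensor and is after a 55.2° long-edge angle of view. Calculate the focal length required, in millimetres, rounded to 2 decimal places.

26.68 mm

From α = 2·arctan(w/2f) we get f = w / (2·tan(α/2)).
With w = 27.9 mm and α/2 = 27.6°, tan(α/2) ≈ 0.52279, so f ≈ 27.9 / 1.04557 ≈ 26.6839 mm.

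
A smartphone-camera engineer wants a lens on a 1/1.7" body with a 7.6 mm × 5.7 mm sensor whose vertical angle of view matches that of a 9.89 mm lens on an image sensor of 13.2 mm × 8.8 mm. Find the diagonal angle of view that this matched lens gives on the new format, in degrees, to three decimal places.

Equal vertical AOV ⇒ f₂ = f₁ · 5.7/8.8 = 9.89 × 0.64773 ≈ 6.4060 mm.
Sensor diagonal = √(7.6² + 5.7²) = √90.2500 ≈ 9.5000 mm.
Diagonal AOV on the new format = 2·arctan(9.5000 / (2 × 6.4060)) = 2·arctan(0.74149) ≈ 73.1131°.

73.113°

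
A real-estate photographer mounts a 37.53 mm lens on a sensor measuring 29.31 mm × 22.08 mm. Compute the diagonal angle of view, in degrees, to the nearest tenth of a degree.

52.1°

Sensor diagonal = √(29.31² + 22.08²) = √1346.6025 ≈ 36.6961 mm.
Angle of view α = 2·arctan(d/2f) with d = 36.6961 mm and f = 37.53 mm.
d/2f = 0.48889; arctan(0.48889) ≈ 26.0535°, so α ≈ 52.1071°.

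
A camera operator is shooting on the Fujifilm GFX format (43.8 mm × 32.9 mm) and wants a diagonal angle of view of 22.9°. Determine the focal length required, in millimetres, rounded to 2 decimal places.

135.23 mm

Sensor diagonal = √(43.8² + 32.9²) = √3000.8500 ≈ 54.7800 mm.
From α = 2·arctan(d/2f) we get f = d / (2·tan(α/2)).
With d = 54.7800 mm and α/2 = 11.45°, tan(α/2) ≈ 0.20254, so f ≈ 54.7800 / 0.40509 ≈ 135.2301 mm.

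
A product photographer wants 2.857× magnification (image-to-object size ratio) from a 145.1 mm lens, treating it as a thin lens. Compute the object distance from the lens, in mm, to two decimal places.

195.89 mm

With m = dᵢ/dₒ and 1/f = 1/dₒ + 1/dᵢ, substituting dᵢ = m·dₒ gives 1/f = (1 + 1/m)/dₒ, hence dₒ = f·(1 + 1/m).
dₒ = 145.1 × (1 + 1/2.857) = 145.1 × 1.35002 ≈ 195.888 mm.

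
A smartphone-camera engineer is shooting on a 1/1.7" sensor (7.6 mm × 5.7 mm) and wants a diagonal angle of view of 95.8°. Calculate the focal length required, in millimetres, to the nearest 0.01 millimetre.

4.29 mm

Sensor diagonal = √(7.6² + 5.7²) = √90.2500 ≈ 9.5000 mm.
From α = 2·arctan(d/2f) we get f = d / (2·tan(α/2)).
With d = 9.5000 mm and α/2 = 47.9°, tan(α/2) ≈ 1.10672, so f ≈ 9.5000 / 2.21344 ≈ 4.2920 mm.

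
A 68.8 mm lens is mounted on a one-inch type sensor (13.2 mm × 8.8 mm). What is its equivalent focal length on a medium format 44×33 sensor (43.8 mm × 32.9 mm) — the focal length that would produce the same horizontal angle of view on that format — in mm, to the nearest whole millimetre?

Equal angle of view means equal width/f ratio, so f₂ = f₁ · (width₂/width₁) = 68.8 × 43.8/13.2.
f₂ = 68.8 × 3.31818 ≈ 228.291 mm.

228 mm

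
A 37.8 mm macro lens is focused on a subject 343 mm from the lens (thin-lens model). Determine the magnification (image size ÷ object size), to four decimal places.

0.1239×

Thin lens: 1/f = 1/dₒ + 1/dᵢ → 1/dᵢ = 1/37.8 − 1/343 = 0.0235396 mm⁻¹, so dᵢ ≈ 42.4817 mm.
Magnification m = dᵢ/dₒ = 42.4817/343 ≈ 0.12385.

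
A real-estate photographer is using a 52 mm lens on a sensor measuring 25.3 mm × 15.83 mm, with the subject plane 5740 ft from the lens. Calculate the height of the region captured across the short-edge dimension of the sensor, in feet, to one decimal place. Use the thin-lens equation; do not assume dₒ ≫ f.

dₒ: 5740 ft × 304.8 mm/ft = 1749551.94 mm.
Similar triangles through the lens centre give W/dₒ = h/dᵢ; with 1/f = 1/dₒ + 1/dᵢ this gives W = h·(dₒ − f)/f.
W = 15.83 mm × (1.74955e+06 − 52) / 52 = 15.83 × 33644.2297 ≈ 532588.156 mm = 532588.156/304.8 ft = 1747.34 ft.

1747.3 ft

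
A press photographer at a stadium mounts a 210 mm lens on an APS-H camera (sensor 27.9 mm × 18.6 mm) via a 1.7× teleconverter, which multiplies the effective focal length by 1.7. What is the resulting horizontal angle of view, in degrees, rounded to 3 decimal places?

4.475°

Effective focal length f = 210 × 1.7 = 357 mm.
α = 2·arctan(27.9 / (2 × 357)) = 2·arctan(0.03908) ≈ 4.4755°.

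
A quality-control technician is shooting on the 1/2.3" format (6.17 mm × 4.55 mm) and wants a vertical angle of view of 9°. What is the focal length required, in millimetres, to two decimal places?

From α = 2·arctan(h/2f) we get f = h / (2·tan(α/2)).
With h = 4.55 mm and α/2 = 4.5°, tan(α/2) ≈ 0.07870, so f ≈ 4.55 / 0.15740 ≈ 28.9066 mm.

28.91 mm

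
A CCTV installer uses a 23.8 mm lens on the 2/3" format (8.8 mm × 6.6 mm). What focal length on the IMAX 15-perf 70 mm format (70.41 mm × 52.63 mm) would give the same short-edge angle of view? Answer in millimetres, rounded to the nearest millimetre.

190 mm

Equal angle of view means equal height/f ratio, so f₂ = f₁ · (height₂/height₁) = 23.8 × 52.63/6.6.
f₂ = 23.8 × 7.97424 ≈ 189.787 mm.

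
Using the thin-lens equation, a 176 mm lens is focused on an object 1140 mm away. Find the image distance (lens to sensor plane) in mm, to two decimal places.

1/dᵢ = 1/f − 1/dₒ = 1/176 − 1/1140 = 0.0048046 mm⁻¹.
dᵢ = 1/0.0048046 ≈ 208.1328 mm.

208.13 mm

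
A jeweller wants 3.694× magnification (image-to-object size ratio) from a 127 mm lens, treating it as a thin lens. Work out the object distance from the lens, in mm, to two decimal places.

With m = dᵢ/dₒ and 1/f = 1/dₒ + 1/dᵢ, substituting dᵢ = m·dₒ gives 1/f = (1 + 1/m)/dₒ, hence dₒ = f·(1 + 1/m).
dₒ = 127 × (1 + 1/3.694) = 127 × 1.27071 ≈ 161.380 mm.

161.38 mm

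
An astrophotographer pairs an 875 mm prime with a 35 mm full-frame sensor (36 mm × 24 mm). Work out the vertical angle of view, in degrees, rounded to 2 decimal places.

1.57°

Angle of view α = 2·arctan(h/2f) with h = 24 mm and f = 875 mm.
h/2f = 0.01371; arctan(0.01371) ≈ 0.7857°, so α ≈ 1.5714°.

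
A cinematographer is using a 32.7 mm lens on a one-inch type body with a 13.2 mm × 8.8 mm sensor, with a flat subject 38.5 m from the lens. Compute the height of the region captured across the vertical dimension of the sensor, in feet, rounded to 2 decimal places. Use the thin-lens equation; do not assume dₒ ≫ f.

dₒ: 38.5 m = 38500 mm.
Similar triangles through the lens centre give W/dₒ = h/dᵢ; with 1/f = 1/dₒ + 1/dᵢ this gives W = h·(dₒ − f)/f.
W = 8.8 mm × (38500 − 32.7) / 32.7 = 8.8 × 1176.3700 ≈ 10352.056 mm = 10352.056/304.8 ft = 33.9634 ft.

33.96 ft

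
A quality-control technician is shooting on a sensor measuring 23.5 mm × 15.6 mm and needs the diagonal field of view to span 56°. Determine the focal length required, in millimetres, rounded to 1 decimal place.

26.5 mm

Sensor diagonal = √(23.5² + 15.6²) = √795.6100 ≈ 28.2066 mm.
From α = 2·arctan(d/2f) we get f = d / (2·tan(α/2)).
With d = 28.2066 mm and α/2 = 28°, tan(α/2) ≈ 0.53171, so f ≈ 28.2066 / 1.06342 ≈ 26.5244 mm.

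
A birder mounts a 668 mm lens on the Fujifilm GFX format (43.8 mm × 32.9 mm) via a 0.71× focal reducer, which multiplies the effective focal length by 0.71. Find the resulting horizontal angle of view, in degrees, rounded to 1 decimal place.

5.3°

Effective focal length f = 668 × 0.71 = 474.28 mm.
α = 2·arctan(43.8 / (2 × 474.28)) = 2·arctan(0.04618) ≈ 5.2875°.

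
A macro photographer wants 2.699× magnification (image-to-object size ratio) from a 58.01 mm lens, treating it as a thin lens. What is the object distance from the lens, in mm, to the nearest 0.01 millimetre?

With m = dᵢ/dₒ and 1/f = 1/dₒ + 1/dᵢ, substituting dᵢ = m·dₒ gives 1/f = (1 + 1/m)/dₒ, hence dₒ = f·(1 + 1/m).
dₒ = 58.01 × (1 + 1/2.699) = 58.01 × 1.37051 ≈ 79.503 mm.

79.50 mm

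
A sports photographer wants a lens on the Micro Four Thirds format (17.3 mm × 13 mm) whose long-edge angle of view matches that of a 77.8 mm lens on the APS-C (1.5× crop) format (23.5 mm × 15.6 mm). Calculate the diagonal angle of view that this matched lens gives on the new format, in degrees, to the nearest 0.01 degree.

21.40°

Equal long-edge AOV ⇒ f₂ = f₁ · 17.3/23.5 = 77.8 × 0.73617 ≈ 57.2740 mm.
Sensor diagonal = √(17.3² + 13²) = √468.2900 ≈ 21.6400 mm.
Diagonal AOV on the new format = 2·arctan(21.6400 / (2 × 57.2740)) = 2·arctan(0.18892) ≈ 21.3961°.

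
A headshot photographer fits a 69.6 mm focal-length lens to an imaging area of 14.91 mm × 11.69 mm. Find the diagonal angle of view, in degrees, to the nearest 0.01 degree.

Sensor diagonal = √(14.91² + 11.69²) = √358.9642 ≈ 18.9464 mm.
Angle of view α = 2·arctan(d/2f) with d = 18.9464 mm and f = 69.6 mm.
d/2f = 0.13611; arctan(0.13611) ≈ 7.7508°, so α ≈ 15.5017°.

15.50°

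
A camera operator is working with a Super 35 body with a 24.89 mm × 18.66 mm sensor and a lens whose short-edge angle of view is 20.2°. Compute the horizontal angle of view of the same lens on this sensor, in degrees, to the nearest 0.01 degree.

From the short-edge AOV: f = 18.66 / (2·tan(10.1°)) = 18.66 / 0.35625 ≈ 52.3783 mm.
Horizontal AOV = 2·arctan(24.89 / (2 × 52.3783)) = 2·arctan(0.23760) ≈ 26.7311°.

26.73°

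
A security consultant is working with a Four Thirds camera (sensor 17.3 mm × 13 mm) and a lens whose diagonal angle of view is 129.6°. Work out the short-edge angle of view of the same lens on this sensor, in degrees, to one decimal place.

Sensor diagonal = √(17.3² + 13²) = √468.2900 ≈ 21.6400 mm.
From the diagonal AOV: f = 21.6400 / (2·tan(64.8°)) = 21.6400 / 4.25022 ≈ 5.0915 mm.
Short-edge AOV = 2·arctan(13 / (2 × 5.0915)) = 2·arctan(1.27664) ≈ 103.8562°.

103.9°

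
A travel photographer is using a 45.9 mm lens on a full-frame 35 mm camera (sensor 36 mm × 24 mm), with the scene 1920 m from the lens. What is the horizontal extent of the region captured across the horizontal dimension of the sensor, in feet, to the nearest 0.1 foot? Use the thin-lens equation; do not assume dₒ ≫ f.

dₒ: 1920 m = 1.92e+06 mm.
Similar triangles through the lens centre give W/dₒ = w/dᵢ; with 1/f = 1/dₒ + 1/dᵢ this gives W = w·(dₒ − f)/f.
W = 36 mm × (1.92e+06 − 45.9) / 45.9 = 36 × 41829.0654 ≈ 1505846.353 mm = 1505846.353/304.8 ft = 4940.44 ft.

4940.4 ft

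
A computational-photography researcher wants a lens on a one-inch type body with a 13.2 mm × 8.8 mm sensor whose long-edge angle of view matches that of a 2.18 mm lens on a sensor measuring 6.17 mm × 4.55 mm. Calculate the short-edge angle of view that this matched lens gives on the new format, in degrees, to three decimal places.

86.665°

Equal long-edge AOV ⇒ f₂ = f₁ · 13.2/6.17 = 2.18 × 2.13938 ≈ 4.6639 mm.
Short-edge AOV on the new format = 2·arctan(8.8 / (2 × 4.6639)) = 2·arctan(0.94343) ≈ 86.6651°.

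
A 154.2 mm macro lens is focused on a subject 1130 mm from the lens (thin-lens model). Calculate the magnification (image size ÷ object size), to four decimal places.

Thin lens: 1/f = 1/dₒ + 1/dᵢ → 1/dᵢ = 1/154.2 − 1/1130 = 0.0056001 mm⁻¹, so dᵢ ≈ 178.5673 mm.
Magnification m = dᵢ/dₒ = 178.5673/1130 ≈ 0.15802.

0.1580×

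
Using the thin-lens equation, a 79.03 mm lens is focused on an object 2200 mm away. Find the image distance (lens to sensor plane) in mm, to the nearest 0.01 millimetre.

81.97 mm

1/dᵢ = 1/f − 1/dₒ = 1/79.03 − 1/2200 = 0.0121989 mm⁻¹.
dᵢ = 1/0.0121989 ≈ 81.9748 mm.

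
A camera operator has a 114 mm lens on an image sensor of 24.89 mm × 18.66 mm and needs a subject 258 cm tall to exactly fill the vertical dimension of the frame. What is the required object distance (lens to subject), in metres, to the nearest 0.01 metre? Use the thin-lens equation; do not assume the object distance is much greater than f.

W: 258 cm = 2580 mm.
Magnification m = h/W = dᵢ/dₒ; combined with 1/f = 1/dₒ + 1/dᵢ this gives dₒ = f·(1 + W/h).
dₒ = 114 mm × (1 + 2580/18.66) = 114 × 139.2637 ≈ 15876.058 mm = 15.8761 m.

15.88 m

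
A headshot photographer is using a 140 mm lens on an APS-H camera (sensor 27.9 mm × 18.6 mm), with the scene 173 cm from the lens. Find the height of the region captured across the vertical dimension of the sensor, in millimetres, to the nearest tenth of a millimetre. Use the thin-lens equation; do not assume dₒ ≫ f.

dₒ: 173 cm = 1730 mm.
Similar triangles through the lens centre give W/dₒ = h/dᵢ; with 1/f = 1/dₒ + 1/dᵢ this gives W = h·(dₒ − f)/f.
W = 18.6 mm × (1730 − 140) / 140 = 18.6 × 11.3571 ≈ 211.243 mm.

211.2 mm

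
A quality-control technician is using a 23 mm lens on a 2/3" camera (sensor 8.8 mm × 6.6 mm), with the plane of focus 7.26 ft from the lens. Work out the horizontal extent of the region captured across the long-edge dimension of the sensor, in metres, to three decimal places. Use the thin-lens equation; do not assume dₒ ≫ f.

dₒ: 7.26 ft × 304.8 mm/ft = 2212.85 mm.
Similar triangles through the lens centre give W/dₒ = w/dᵢ; with 1/f = 1/dₒ + 1/dᵢ this gives W = w·(dₒ − f)/f.
W = 8.8 mm × (2212.85 − 23) / 23 = 8.8 × 95.2108 ≈ 837.855 mm = 0.837855 m.

0.838 m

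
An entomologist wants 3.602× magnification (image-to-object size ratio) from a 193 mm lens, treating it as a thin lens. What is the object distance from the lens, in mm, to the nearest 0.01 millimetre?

246.58 mm

With m = dᵢ/dₒ and 1/f = 1/dₒ + 1/dᵢ, substituting dᵢ = m·dₒ gives 1/f = (1 + 1/m)/dₒ, hence dₒ = f·(1 + 1/m).
dₒ = 193 × (1 + 1/3.602) = 193 × 1.27762 ≈ 246.581 mm.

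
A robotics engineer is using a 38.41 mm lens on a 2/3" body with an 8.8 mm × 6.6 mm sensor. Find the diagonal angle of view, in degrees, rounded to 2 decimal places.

16.30°

Sensor diagonal = √(8.8² + 6.6²) = √121.0000 ≈ 11.0000 mm.
Angle of view α = 2·arctan(d/2f) with d = 11.0000 mm and f = 38.41 mm.
d/2f = 0.14319; arctan(0.14319) ≈ 8.1489°, so α ≈ 16.2978°.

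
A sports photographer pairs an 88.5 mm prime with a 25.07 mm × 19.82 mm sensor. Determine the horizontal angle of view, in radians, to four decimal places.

0.2814 rad

Angle of view α = 2·arctan(w/2f) with w = 25.07 mm and f = 88.5 mm.
w/2f = 0.14164; arctan(0.14164) ≈ 0.1407 rad, so α ≈ 0.2814 rad.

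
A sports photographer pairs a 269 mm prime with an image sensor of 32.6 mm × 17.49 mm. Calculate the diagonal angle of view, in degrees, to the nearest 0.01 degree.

Sensor diagonal = √(32.6² + 17.49²) = √1368.6601 ≈ 36.9954 mm.
Angle of view α = 2·arctan(d/2f) with d = 36.9954 mm and f = 269 mm.
d/2f = 0.06876; arctan(0.06876) ≈ 3.9337°, so α ≈ 7.8675°.

7.87°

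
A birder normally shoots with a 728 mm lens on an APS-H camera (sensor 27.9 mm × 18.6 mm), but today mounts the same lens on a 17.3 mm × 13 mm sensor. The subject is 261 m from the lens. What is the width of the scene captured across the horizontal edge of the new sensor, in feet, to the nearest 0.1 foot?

The focal length stays 728 mm; the relevant sensor dimension is now w = 17.3 mm. Object distance dₒ = 261 m = 261000 mm.
Thin-lens field width W = w·(dₒ − f)/f = 17.3 × (261000 − 728)/728 ≈ 6185.035 mm = 6185.035/304.8 ft = 20.2921 ft.

20.3 ft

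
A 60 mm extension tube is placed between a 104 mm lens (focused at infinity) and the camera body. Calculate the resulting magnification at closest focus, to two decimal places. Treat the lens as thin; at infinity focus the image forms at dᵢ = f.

0.58×

The tube moves the image plane from f to f + e, so dᵢ = 104 + 60 = 164 mm. Focus is achieved when 1/f = 1/dₒ + 1/dᵢ, giving dₒ = 1/(1/f − 1/(f+e)).
Magnification m = dᵢ/dₒ = (f+e)·(1/f − 1/(f+e)) = e/f = 60/104 ≈ 0.5769.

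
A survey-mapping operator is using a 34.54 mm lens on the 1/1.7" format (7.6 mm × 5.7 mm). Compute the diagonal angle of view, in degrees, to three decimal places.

Sensor diagonal = √(7.6² + 5.7²) = √90.2500 ≈ 9.5000 mm.
Angle of view α = 2·arctan(d/2f) with d = 9.5000 mm and f = 34.54 mm.
d/2f = 0.13752; arctan(0.13752) ≈ 7.8303°, so α ≈ 15.6606°.

15.661°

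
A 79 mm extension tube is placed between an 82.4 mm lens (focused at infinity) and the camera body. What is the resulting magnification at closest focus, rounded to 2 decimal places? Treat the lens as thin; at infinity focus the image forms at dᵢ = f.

The tube moves the image plane from f to f + e, so dᵢ = 82.4 + 79 = 161.4 mm. Focus is achieved when 1/f = 1/dₒ + 1/dᵢ, giving dₒ = 1/(1/f − 1/(f+e)).
Magnification m = dᵢ/dₒ = (f+e)·(1/f − 1/(f+e)) = e/f = 79/82.4 ≈ 0.9587.

0.96×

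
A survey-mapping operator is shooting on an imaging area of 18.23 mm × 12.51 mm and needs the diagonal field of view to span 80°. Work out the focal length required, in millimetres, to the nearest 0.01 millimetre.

13.17 mm

Sensor diagonal = √(18.23² + 12.51²) = √488.8330 ≈ 22.1096 mm.
From α = 2·arctan(d/2f) we get f = d / (2·tan(α/2)).
With d = 22.1096 mm and α/2 = 40°, tan(α/2) ≈ 0.83910, so f ≈ 22.1096 / 1.67820 ≈ 13.1746 mm.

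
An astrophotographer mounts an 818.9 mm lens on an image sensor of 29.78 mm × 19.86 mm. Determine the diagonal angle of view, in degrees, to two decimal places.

2.50°

Sensor diagonal = √(29.78² + 19.86²) = √1281.2680 ≈ 35.7948 mm.
Angle of view α = 2·arctan(d/2f) with d = 35.7948 mm and f = 818.9 mm.
d/2f = 0.02186; arctan(0.02186) ≈ 1.2520°, so α ≈ 2.5040°.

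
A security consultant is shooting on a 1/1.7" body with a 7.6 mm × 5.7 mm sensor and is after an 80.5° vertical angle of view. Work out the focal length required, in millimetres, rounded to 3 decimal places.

From α = 2·arctan(h/2f) we get f = h / (2·tan(α/2)).
With h = 5.7 mm and α/2 = 40.25°, tan(α/2) ≈ 0.84656, so f ≈ 5.7 / 1.69312 ≈ 3.3666 mm.

3.367 mm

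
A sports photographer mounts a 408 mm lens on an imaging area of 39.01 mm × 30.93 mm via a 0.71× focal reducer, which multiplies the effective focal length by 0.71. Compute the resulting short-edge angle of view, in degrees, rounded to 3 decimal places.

Effective focal length f = 408 × 0.71 = 289.68 mm.
α = 2·arctan(30.93 / (2 × 289.68)) = 2·arctan(0.05339) ≈ 6.1118°.

6.112°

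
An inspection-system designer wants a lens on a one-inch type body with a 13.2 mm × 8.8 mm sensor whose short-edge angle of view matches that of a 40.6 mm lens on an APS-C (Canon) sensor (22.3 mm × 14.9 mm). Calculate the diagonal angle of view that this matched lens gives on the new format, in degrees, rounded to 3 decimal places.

Equal short-edge AOV ⇒ f₂ = f₁ · 8.8/14.9 = 40.6 × 0.59060 ≈ 23.9785 mm.
Sensor diagonal = √(13.2² + 8.8²) = √251.6800 ≈ 15.8644 mm.
Diagonal AOV on the new format = 2·arctan(15.8644 / (2 × 23.9785)) = 2·arctan(0.33080) ≈ 36.6089°.

36.609°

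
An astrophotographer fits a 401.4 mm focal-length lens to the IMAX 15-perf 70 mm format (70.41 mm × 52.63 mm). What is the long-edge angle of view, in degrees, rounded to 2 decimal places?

10.02°

Angle of view α = 2·arctan(w/2f) with w = 70.41 mm and f = 401.4 mm.
w/2f = 0.08771; arctan(0.08771) ≈ 5.0123°, so α ≈ 10.0247°.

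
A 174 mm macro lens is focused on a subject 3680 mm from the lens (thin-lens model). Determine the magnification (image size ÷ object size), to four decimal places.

Thin lens: 1/f = 1/dₒ + 1/dᵢ → 1/dᵢ = 1/174 − 1/3680 = 0.0054754 mm⁻¹, so dᵢ ≈ 182.6355 mm.
Magnification m = dᵢ/dₒ = 182.6355/3680 ≈ 0.04963.

0.0496×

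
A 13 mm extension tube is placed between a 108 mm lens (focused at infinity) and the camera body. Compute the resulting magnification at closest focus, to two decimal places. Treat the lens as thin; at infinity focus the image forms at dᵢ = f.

0.12×

The tube moves the image plane from f to f + e, so dᵢ = 108 + 13 = 121 mm. Focus is achieved when 1/f = 1/dₒ + 1/dᵢ, giving dₒ = 1/(1/f − 1/(f+e)).
Magnification m = dᵢ/dₒ = (f+e)·(1/f − 1/(f+e)) = e/f = 13/108 ≈ 0.1204.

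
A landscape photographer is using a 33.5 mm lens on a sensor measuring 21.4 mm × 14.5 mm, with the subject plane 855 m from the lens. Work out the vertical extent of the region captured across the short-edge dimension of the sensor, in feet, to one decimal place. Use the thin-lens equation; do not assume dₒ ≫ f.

1214.1 ft

dₒ: 855 m = 855000 mm.
Similar triangles through the lens centre give W/dₒ = h/dᵢ; with 1/f = 1/dₒ + 1/dᵢ this gives W = h·(dₒ − f)/f.
W = 14.5 mm × (855000 − 33.5) / 33.5 = 14.5 × 25521.3881 ≈ 370060.127 mm = 370060.127/304.8 ft = 1214.11 ft.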